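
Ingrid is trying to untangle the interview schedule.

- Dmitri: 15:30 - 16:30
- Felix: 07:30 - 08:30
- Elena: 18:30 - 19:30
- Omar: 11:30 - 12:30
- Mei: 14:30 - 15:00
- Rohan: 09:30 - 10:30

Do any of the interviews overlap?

Check each pair: they overlap iff neither finishes before the other starts.
Sorted by start: Felix, Rohan, Omar, Mei, Dmitri, Elena.
Rohan starts after Felix ends; Felix is clear from here.
Omar starts after Rohan ends; Rohan is clear from here.
Mei starts after Omar ends; Omar is clear from here.
Dmitri starts after Mei ends; Mei is clear from here.
Elena starts after Dmitri ends.
Every pair is clear; the schedule has no overlaps.

No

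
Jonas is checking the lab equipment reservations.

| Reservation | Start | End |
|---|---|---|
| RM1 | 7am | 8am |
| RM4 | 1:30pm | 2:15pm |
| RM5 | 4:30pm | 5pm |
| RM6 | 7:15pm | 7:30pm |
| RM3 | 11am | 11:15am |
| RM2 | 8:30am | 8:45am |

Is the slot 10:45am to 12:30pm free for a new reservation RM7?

RM1: ends 8am at or before RM7 starts 10:45am → clear.
RM2: ends 8:45am at or before RM7 starts 10:45am → clear.
RM3: starts 11am before RM7 ends 12:30pm, and ends 11:15am after RM7 starts 10:45am → overlap.
RM4: starts 1:30pm at or after RM7 ends 12:30pm → clear.
RM5: starts 4:30pm at or after RM7 ends 12:30pm → clear.
RM6: starts 7:15pm at or after RM7 ends 12:30pm → clear.
RM7 overlaps RM3.

No — it overlaps RM3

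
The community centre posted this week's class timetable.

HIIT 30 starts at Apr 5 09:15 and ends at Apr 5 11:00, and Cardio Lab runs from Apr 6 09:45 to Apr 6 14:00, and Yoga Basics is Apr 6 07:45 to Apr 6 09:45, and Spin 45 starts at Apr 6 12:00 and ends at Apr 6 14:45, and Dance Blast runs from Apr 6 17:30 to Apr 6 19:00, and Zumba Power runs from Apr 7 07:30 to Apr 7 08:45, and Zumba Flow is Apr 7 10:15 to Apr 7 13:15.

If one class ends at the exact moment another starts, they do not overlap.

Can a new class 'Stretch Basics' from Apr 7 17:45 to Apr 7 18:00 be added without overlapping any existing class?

HIIT 30: ends Apr 5 11:00 at or before Stretch Basics starts Apr 7 17:45 → clear.
Yoga Basics: ends Apr 6 09:45 at or before Stretch Basics starts Apr 7 17:45 → clear.
Cardio Lab: ends Apr 6 14:00 at or before Stretch Basics starts Apr 7 17:45 → clear.
Spin 45: ends Apr 6 14:45 at or before Stretch Basics starts Apr 7 17:45 → clear.
Dance Blast: ends Apr 6 19:00 at or before Stretch Basics starts Apr 7 17:45 → clear.
Zumba Power: ends Apr 7 08:45 at or before Stretch Basics starts Apr 7 17:45 → clear.
Zumba Flow: ends Apr 7 13:15 at or before Stretch Basics starts Apr 7 17:45 → clear.

Yes — the slot is free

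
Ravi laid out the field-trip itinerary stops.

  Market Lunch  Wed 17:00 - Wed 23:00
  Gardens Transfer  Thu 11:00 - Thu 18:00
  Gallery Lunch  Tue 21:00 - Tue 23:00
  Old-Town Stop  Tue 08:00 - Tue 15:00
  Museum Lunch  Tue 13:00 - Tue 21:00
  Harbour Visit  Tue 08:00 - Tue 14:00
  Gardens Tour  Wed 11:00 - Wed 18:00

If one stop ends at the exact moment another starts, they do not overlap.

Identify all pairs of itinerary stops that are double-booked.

Check each pair: they overlap iff neither finishes before the other starts.
Sorted by start: Old-Town Stop, Harbour Visit, Museum Lunch, Gallery Lunch, Gardens Tour, Market Lunch, Gardens Transfer.
Harbour Visit starts before Old-Town Stop ends → Old-Town Stop and Harbour Visit overlap.
Museum Lunch starts before Old-Town Stop ends → Old-Town Stop and Museum Lunch overlap.
Gallery Lunch starts after Old-Town Stop ends, so nothing later overlaps Old-Town Stop either.
Museum Lunch starts before Harbour Visit ends → Harbour Visit and Museum Lunch overlap.
Gallery Lunch starts after Harbour Visit ends, so nothing later overlaps Harbour Visit either.
Gallery Lunch starts exactly when Museum Lunch ends (back-to-back, no overlap), so nothing later overlaps Museum Lunch either.
Gardens Tour starts after Gallery Lunch ends, so nothing later overlaps Gallery Lunch either.
Market Lunch starts before Gardens Tour ends → Gardens Tour and Market Lunch overlap.
Gardens Transfer starts after Gardens Tour ends.
Gardens Transfer starts after Market Lunch ends.

Gardens Tour & Market Lunch, Harbour Visit & Museum Lunch, Harbour Visit & Old-Town Stop, Museum Lunch & Old-Town Stop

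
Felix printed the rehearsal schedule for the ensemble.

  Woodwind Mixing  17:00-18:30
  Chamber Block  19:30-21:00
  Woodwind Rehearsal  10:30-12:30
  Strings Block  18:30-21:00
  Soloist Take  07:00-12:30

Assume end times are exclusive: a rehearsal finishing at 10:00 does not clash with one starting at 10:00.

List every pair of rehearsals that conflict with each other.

Sorted by start: Soloist Take, Woodwind Rehearsal, Woodwind Mixing, Strings Block, Chamber Block.
Woodwind Rehearsal starts before Soloist Take ends → Soloist Take and Woodwind Rehearsal overlap.
Woodwind Mixing starts after Soloist Take ends, so nothing later overlaps Soloist Take either.
Woodwind Mixing starts after Woodwind Rehearsal ends, so nothing later overlaps Woodwind Rehearsal either.
Strings Block starts exactly when Woodwind Mixing ends (back-to-back, no overlap), so nothing later overlaps Woodwind Mixing either.
Chamber Block starts before Strings Block ends → Strings Block and Chamber Block overlap.

Chamber Block & Strings Block, Soloist Take & Woodwind Rehearsal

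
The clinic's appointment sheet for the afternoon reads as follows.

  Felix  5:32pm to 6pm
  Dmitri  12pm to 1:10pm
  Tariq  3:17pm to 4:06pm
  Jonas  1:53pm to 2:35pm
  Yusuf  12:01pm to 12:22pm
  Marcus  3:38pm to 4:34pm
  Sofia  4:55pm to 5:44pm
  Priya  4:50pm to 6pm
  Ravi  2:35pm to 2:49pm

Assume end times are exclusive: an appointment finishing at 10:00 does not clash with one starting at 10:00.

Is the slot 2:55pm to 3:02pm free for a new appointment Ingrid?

Dmitri: ends 1:10pm at or before Ingrid starts 2:55pm → clear.
Yusuf: ends 12:22pm at or before Ingrid starts 2:55pm → clear.
Jonas: ends 2:35pm at or before Ingrid starts 2:55pm → clear.
Ravi: ends 2:49pm at or before Ingrid starts 2:55pm → clear.
Tariq: starts 3:17pm at or after Ingrid ends 3:02pm → clear.
Marcus: starts 3:38pm at or after Ingrid ends 3:02pm → clear.
Priya: starts 4:50pm at or after Ingrid ends 3:02pm → clear.
Sofia: starts 4:55pm at or after Ingrid ends 3:02pm → clear.
Felix: starts 5:32pm at or after Ingrid ends 3:02pm → clear.

Yes — the slot is free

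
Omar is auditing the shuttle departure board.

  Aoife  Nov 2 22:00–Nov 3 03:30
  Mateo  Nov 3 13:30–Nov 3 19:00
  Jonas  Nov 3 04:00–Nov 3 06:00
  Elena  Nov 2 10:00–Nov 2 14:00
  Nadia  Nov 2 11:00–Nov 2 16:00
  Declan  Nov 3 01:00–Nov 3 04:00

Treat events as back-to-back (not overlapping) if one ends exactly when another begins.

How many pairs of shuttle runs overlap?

2

Two intervals overlap when each starts before the other ends.
Sorted by start: Elena, Nadia, Aoife, Declan, Jonas, Mateo.
Nadia starts before Elena ends → Elena and Nadia overlap.
Aoife starts after Elena ends; Elena is clear from here.
Aoife starts after Nadia ends; Nadia is clear from here.
Declan starts before Aoife ends → Aoife and Declan overlap.
Jonas starts after Aoife ends; Aoife is clear from here.
Jonas starts exactly when Declan ends (back-to-back, no overlap); Declan is clear from here.
Mateo starts after Jonas ends.
Overlapping pairs: Aoife & Declan, Elena & Nadia — 2 in total.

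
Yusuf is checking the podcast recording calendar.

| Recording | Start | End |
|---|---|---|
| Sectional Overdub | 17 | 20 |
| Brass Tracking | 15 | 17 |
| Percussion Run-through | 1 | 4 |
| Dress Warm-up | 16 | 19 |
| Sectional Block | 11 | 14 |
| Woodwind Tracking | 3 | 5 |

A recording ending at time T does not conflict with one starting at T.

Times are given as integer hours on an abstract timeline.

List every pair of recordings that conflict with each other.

Sorted by start: Percussion Run-through, Woodwind Tracking, Sectional Block, Brass Tracking, Dress Warm-up, Sectional Overdub.
Woodwind Tracking starts before Percussion Run-through ends → Percussion Run-through and Woodwind Tracking overlap.
Sectional Block starts after Percussion Run-through ends; Percussion Run-through is clear from here.
Sectional Block starts after Woodwind Tracking ends; Woodwind Tracking is clear from here.
Brass Tracking starts after Sectional Block ends; Sectional Block is clear from here.
Dress Warm-up starts before Brass Tracking ends → Brass Tracking and Dress Warm-up overlap.
Sectional Overdub starts exactly when Brass Tracking ends (back-to-back, no overlap).
Sectional Overdub starts before Dress Warm-up ends → Dress Warm-up and Sectional Overdub overlap.

Brass Tracking & Dress Warm-up, Dress Warm-up & Sectional Overdub, Percussion Run-through & Woodwind Tracking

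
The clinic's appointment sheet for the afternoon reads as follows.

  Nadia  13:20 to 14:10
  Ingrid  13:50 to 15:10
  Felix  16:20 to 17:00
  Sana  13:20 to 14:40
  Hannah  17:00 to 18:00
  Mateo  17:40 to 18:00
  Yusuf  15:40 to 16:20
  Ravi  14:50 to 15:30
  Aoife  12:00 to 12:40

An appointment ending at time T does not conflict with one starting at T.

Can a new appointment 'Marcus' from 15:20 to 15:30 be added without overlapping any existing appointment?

Aoife: ends 12:40 at or before Marcus starts 15:20 → clear.
Nadia: ends 14:10 at or before Marcus starts 15:20 → clear.
Sana: ends 14:40 at or before Marcus starts 15:20 → clear.
Ingrid: ends 15:10 at or before Marcus starts 15:20 → clear.
Ravi: starts 14:50 before Marcus ends 15:30, and ends 15:30 after Marcus starts 15:20 → overlap.
Yusuf: starts 15:40 at or after Marcus ends 15:30 → clear.
Felix: starts 16:20 at or after Marcus ends 15:30 → clear.
Hannah: starts 17:00 at or after Marcus ends 15:30 → clear.
Mateo: starts 17:40 at or after Marcus ends 15:30 → clear.
Marcus overlaps Ravi.

No — it overlaps Ravi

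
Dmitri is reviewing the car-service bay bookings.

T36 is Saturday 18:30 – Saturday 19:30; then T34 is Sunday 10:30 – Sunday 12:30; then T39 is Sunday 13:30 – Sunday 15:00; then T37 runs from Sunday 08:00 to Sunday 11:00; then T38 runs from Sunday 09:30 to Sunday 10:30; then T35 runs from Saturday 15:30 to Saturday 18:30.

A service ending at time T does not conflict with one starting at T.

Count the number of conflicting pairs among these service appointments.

Sorted by start: T35, T36, T37, T38, T34, T39.
T36 starts exactly when T35 ends (back-to-back, no overlap), so T35 has no further overlaps.
T37 starts after T36 ends, so T36 has no further overlaps.
T38 starts before T37 ends → T37 and T38 overlap.
T34 starts before T37 ends → T37 and T34 overlap.
T39 starts after T37 ends.
T34 starts exactly when T38 ends (back-to-back, no overlap), so T38 has no further overlaps.
T39 starts after T34 ends.
Overlapping pairs: T34 & T37, T37 & T38 — 2 in total.

2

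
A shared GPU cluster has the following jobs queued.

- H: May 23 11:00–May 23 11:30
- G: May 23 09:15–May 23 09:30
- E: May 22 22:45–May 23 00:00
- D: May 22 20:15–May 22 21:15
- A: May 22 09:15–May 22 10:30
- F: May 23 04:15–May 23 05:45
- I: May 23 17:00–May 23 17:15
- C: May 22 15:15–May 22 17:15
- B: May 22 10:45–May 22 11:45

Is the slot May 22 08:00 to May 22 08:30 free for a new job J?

Yes — the slot is free

A: starts May 22 09:15 at or after J ends May 22 08:30 → clear.
B: starts May 22 10:45 at or after J ends May 22 08:30 → clear.
C: starts May 22 15:15 at or after J ends May 22 08:30 → clear.
D: starts May 22 20:15 at or after J ends May 22 08:30 → clear.
E: starts May 22 22:45 at or after J ends May 22 08:30 → clear.
F: starts May 23 04:15 at or after J ends May 22 08:30 → clear.
G: starts May 23 09:15 at or after J ends May 22 08:30 → clear.
H: starts May 23 11:00 at or after J ends May 22 08:30 → clear.
I: starts May 23 17:00 at or after J ends May 22 08:30 → clear.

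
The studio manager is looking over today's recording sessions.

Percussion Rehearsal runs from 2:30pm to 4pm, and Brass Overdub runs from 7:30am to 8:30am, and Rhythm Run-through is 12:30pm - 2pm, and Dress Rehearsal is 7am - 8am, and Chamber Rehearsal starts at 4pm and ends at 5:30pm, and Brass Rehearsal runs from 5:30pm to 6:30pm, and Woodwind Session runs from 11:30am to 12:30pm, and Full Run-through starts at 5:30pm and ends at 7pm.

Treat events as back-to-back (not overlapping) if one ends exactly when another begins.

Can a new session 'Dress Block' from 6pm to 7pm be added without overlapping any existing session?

Dress Rehearsal: ends 8am at or before Dress Block starts 6pm → clear.
Brass Overdub: ends 8:30am at or before Dress Block starts 6pm → clear.
Woodwind Session: ends 12:30pm at or before Dress Block starts 6pm → clear.
Rhythm Run-through: ends 2pm at or before Dress Block starts 6pm → clear.
Percussion Rehearsal: ends 4pm at or before Dress Block starts 6pm → clear.
Chamber Rehearsal: ends 5:30pm at or before Dress Block starts 6pm → clear.
Full Run-through: starts 5:30pm before Dress Block ends 7pm, and ends 7pm after Dress Block starts 6pm → overlap.
Brass Rehearsal: starts 5:30pm before Dress Block ends 7pm, and ends 6:30pm after Dress Block starts 6pm → overlap.
Dress Block overlaps Full Run-through, Brass Rehearsal.

No — it overlaps Brass Rehearsal, Full Run-through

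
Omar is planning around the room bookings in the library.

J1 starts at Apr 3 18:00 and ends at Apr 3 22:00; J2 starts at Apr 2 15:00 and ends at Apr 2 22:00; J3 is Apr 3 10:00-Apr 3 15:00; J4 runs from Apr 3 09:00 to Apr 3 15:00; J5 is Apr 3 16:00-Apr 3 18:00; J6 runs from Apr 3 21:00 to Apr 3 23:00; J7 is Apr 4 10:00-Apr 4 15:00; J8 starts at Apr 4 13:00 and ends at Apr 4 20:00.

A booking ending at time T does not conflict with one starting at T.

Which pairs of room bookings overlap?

Two intervals overlap when each starts before the other ends.
Sorted by start: J2, J4, J3, J5, J1, J6, J7, J8.
J4 starts after J2 ends — done with J2.
J3 starts before J4 ends → J4 and J3 overlap.
J5 starts after J4 ends — done with J4.
J5 starts after J3 ends — done with J3.
J1 starts exactly when J5 ends (back-to-back, no overlap) — done with J5.
J6 starts before J1 ends → J1 and J6 overlap.
J7 starts after J1 ends — done with J1.
J7 starts after J6 ends — done with J6.
J8 starts before J7 ends → J7 and J8 overlap.

J1 & J6, J3 & J4, J7 & J8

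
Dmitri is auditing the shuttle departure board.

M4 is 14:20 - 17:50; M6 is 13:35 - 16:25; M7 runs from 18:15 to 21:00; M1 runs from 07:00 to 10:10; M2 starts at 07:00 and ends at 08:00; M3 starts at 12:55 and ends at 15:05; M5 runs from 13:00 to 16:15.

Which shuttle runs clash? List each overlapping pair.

M1 & M2, M3 & M4, M3 & M5, M3 & M6, M4 & M5, M4 & M6, M5 & M6

Check each pair: they overlap iff neither finishes before the other starts.
Sorted by start: M1, M2, M3, M5, M6, M4, M7.
M2 starts before M1 ends → M1 and M2 overlap.
M3 starts after M1 ends, so nothing later overlaps M1 either.
M3 starts after M2 ends, so nothing later overlaps M2 either.
M5 starts before M3 ends → M3 and M5 overlap.
M6 starts before M3 ends → M3 and M6 overlap.
M4 starts before M3 ends → M3 and M4 overlap.
M7 starts after M3 ends.
M6 starts before M5 ends → M5 and M6 overlap.
M4 starts before M5 ends → M5 and M4 overlap.
M7 starts after M5 ends.
M4 starts before M6 ends → M6 and M4 overlap.
M7 starts after M6 ends.
M7 starts after M4 ends.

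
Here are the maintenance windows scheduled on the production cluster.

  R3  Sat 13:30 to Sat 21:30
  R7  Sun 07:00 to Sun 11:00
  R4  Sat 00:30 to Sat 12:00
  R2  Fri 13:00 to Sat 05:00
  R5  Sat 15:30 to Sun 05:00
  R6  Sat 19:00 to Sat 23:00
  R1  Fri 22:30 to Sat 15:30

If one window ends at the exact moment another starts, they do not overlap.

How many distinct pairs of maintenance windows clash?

Sorted by start: R2, R1, R4, R3, R5, R6, R7.
R1 starts before R2 ends → R2 and R1 overlap.
R4 starts before R2 ends → R2 and R4 overlap.
R3 starts after R2 ends, so R2 has no further overlaps.
R4 starts before R1 ends → R1 and R4 overlap.
R3 starts before R1 ends → R1 and R3 overlap.
R5 starts exactly when R1 ends (back-to-back, no overlap), so R1 has no further overlaps.
R3 starts after R4 ends, so R4 has no further overlaps.
R5 starts before R3 ends → R3 and R5 overlap.
R6 starts before R3 ends → R3 and R6 overlap.
R7 starts after R3 ends.
R6 starts before R5 ends → R5 and R6 overlap.
R7 starts after R5 ends.
R7 starts after R6 ends.
Overlapping pairs: R1 & R2, R1 & R3, R1 & R4, R2 & R4, R3 & R5, R3 & R6, R5 & R6 — 7 in total.

7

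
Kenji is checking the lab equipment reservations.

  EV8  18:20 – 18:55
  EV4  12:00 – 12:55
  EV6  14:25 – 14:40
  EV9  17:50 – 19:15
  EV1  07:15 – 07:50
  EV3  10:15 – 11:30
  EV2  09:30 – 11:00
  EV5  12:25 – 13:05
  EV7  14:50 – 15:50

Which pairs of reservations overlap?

Sorted by start: EV1, EV2, EV3, EV4, EV5, EV6, EV7, EV9, EV8.
EV2 starts after EV1 ends; EV1 is clear from here.
EV3 starts before EV2 ends → EV2 and EV3 overlap.
EV4 starts after EV2 ends; EV2 is clear from here.
EV4 starts after EV3 ends; EV3 is clear from here.
EV5 starts before EV4 ends → EV4 and EV5 overlap.
EV6 starts after EV4 ends; EV4 is clear from here.
EV6 starts after EV5 ends; EV5 is clear from here.
EV7 starts after EV6 ends; EV6 is clear from here.
EV9 starts after EV7 ends; EV7 is clear from here.
EV8 starts before EV9 ends → EV9 and EV8 overlap.

EV2 & EV3, EV4 & EV5, EV8 & EV9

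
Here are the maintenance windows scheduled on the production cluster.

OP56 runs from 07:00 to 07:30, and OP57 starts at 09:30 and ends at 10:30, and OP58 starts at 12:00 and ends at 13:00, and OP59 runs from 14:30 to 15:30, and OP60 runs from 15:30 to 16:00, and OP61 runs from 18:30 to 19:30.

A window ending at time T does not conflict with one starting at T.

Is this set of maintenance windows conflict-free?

Yes

Sorted by start: OP56, OP57, OP58, OP59, OP60, OP61.
OP57 starts after OP56 ends; OP56 is clear from here.
OP58 starts after OP57 ends; OP57 is clear from here.
OP59 starts after OP58 ends; OP58 is clear from here.
OP60 starts exactly when OP59 ends (back-to-back, no overlap); OP59 is clear from here.
OP61 starts after OP60 ends.
Every pair is clear; the schedule has no overlaps.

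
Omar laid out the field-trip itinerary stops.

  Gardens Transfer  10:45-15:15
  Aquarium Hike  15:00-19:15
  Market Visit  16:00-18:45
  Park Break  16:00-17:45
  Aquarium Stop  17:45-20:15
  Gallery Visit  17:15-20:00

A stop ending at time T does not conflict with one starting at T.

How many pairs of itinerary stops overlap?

10

Two intervals overlap when each starts before the other ends.
Sorted by start: Gardens Transfer, Aquarium Hike, Market Visit, Park Break, Gallery Visit, Aquarium Stop.
Aquarium Hike starts before Gardens Transfer ends → Gardens Transfer and Aquarium Hike overlap.
Market Visit starts after Gardens Transfer ends, so nothing later overlaps Gardens Transfer either.
Market Visit starts before Aquarium Hike ends → Aquarium Hike and Market Visit overlap.
Park Break starts before Aquarium Hike ends → Aquarium Hike and Park Break overlap.
Gallery Visit starts before Aquarium Hike ends → Aquarium Hike and Gallery Visit overlap.
Aquarium Stop starts before Aquarium Hike ends → Aquarium Hike and Aquarium Stop overlap.
Park Break starts before Market Visit ends → Market Visit and Park Break overlap.
Gallery Visit starts before Market Visit ends → Market Visit and Gallery Visit overlap.
Aquarium Stop starts before Market Visit ends → Market Visit and Aquarium Stop overlap.
Gallery Visit starts before Park Break ends → Park Break and Gallery Visit overlap.
Aquarium Stop starts exactly when Park Break ends (back-to-back, no overlap).
Aquarium Stop starts before Gallery Visit ends → Gallery Visit and Aquarium Stop overlap.
Overlapping pairs: Aquarium Hike & Aquarium Stop, Aquarium Hike & Gallery Visit, Aquarium Hike & Gardens Transfer, Aquarium Hike & Market Visit, Aquarium Hike & Park Break, Aquarium Stop & Gallery Visit, Aquarium Stop & Market Visit, Gallery Visit & Market Visit, Gallery Visit & Park Break, Market Visit & Park Break — 10 in total.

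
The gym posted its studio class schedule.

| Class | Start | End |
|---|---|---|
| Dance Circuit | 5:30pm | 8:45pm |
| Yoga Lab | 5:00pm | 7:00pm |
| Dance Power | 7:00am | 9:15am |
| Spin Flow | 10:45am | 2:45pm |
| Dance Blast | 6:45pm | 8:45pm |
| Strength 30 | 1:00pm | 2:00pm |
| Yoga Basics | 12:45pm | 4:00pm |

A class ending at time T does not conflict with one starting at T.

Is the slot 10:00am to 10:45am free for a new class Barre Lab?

Dance Power: ends 9:15am at or before Barre Lab starts 10:00am → clear.
Spin Flow: starts 10:45am at or after Barre Lab ends 10:45am → clear.
Yoga Basics: starts 12:45pm at or after Barre Lab ends 10:45am → clear.
Strength 30: starts 1:00pm at or after Barre Lab ends 10:45am → clear.
Yoga Lab: starts 5:00pm at or after Barre Lab ends 10:45am → clear.
Dance Circuit: starts 5:30pm at or after Barre Lab ends 10:45am → clear.
Dance Blast: starts 6:45pm at or after Barre Lab ends 10:45am → clear.

Yes — the slot is free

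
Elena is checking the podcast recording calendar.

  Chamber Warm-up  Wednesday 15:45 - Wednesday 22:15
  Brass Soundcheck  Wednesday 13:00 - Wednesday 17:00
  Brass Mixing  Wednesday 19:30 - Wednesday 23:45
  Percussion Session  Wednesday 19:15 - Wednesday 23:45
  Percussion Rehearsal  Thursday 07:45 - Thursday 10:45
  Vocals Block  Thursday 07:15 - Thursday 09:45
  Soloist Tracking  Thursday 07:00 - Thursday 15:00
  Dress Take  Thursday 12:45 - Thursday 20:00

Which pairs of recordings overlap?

Sorted by start: Brass Soundcheck, Chamber Warm-up, Percussion Session, Brass Mixing, Soloist Tracking, Vocals Block, Percussion Rehearsal, Dress Take.
Chamber Warm-up starts before Brass Soundcheck ends → Brass Soundcheck and Chamber Warm-up overlap.
Percussion Session starts after Brass Soundcheck ends, so nothing later overlaps Brass Soundcheck either.
Percussion Session starts before Chamber Warm-up ends → Chamber Warm-up and Percussion Session overlap.
Brass Mixing starts before Chamber Warm-up ends → Chamber Warm-up and Brass Mixing overlap.
Soloist Tracking starts after Chamber Warm-up ends, so nothing later overlaps Chamber Warm-up either.
Brass Mixing starts before Percussion Session ends → Percussion Session and Brass Mixing overlap.
Soloist Tracking starts after Percussion Session ends, so nothing later overlaps Percussion Session either.
Soloist Tracking starts after Brass Mixing ends, so nothing later overlaps Brass Mixing either.
Vocals Block starts before Soloist Tracking ends → Soloist Tracking and Vocals Block overlap.
Percussion Rehearsal starts before Soloist Tracking ends → Soloist Tracking and Percussion Rehearsal overlap.
Dress Take starts before Soloist Tracking ends → Soloist Tracking and Dress Take overlap.
Percussion Rehearsal starts before Vocals Block ends → Vocals Block and Percussion Rehearsal overlap.
Dress Take starts after Vocals Block ends.
Dress Take starts after Percussion Rehearsal ends.

Brass Mixing & Chamber Warm-up, Brass Mixing & Percussion Session, Brass Soundcheck & Chamber Warm-up, Chamber Warm-up & Percussion Session, Dress Take & Soloist Tracking, Percussion Rehearsal & Soloist Tracking, Percussion Rehearsal & Vocals Block, Soloist Tracking & Vocals Block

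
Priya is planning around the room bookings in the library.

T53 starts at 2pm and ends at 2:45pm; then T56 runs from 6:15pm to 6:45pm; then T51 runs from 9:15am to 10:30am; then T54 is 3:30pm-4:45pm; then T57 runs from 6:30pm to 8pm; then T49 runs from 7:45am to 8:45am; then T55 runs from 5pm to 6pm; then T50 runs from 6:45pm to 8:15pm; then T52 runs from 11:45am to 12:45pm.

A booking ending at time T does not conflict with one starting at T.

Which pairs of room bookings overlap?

Two intervals overlap when each starts before the other ends.
Sorted by start: T49, T51, T52, T53, T54, T55, T56, T57, T50.
T51 starts after T49 ends; T49 is clear from here.
T52 starts after T51 ends; T51 is clear from here.
T53 starts after T52 ends; T52 is clear from here.
T54 starts after T53 ends; T53 is clear from here.
T55 starts after T54 ends; T54 is clear from here.
T56 starts after T55 ends; T55 is clear from here.
T57 starts before T56 ends → T56 and T57 overlap.
T50 starts exactly when T56 ends (back-to-back, no overlap).
T50 starts before T57 ends → T57 and T50 overlap.

T50 & T57, T56 & T57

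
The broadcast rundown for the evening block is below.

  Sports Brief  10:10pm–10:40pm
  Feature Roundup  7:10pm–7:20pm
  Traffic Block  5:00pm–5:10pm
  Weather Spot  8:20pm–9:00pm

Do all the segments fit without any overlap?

Yes

Sorted by start: Traffic Block, Feature Roundup, Weather Spot, Sports Brief.
Feature Roundup starts after Traffic Block ends, so nothing later overlaps Traffic Block either.
Weather Spot starts after Feature Roundup ends, so nothing later overlaps Feature Roundup either.
Sports Brief starts after Weather Spot ends.
Every pair is clear; the schedule has no overlaps.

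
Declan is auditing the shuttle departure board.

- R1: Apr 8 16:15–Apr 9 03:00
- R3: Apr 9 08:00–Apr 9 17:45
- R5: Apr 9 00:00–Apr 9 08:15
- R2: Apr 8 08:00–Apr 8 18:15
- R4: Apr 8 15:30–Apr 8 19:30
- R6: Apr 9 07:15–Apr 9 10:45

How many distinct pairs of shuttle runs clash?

Two intervals overlap when each starts before the other ends.
Sorted by start: R2, R4, R1, R5, R6, R3.
R4 starts before R2 ends → R2 and R4 overlap.
R1 starts before R2 ends → R2 and R1 overlap.
R5 starts after R2 ends, so R2 has no further overlaps.
R1 starts before R4 ends → R4 and R1 overlap.
R5 starts after R4 ends, so R4 has no further overlaps.
R5 starts before R1 ends → R1 and R5 overlap.
R6 starts after R1 ends, so R1 has no further overlaps.
R6 starts before R5 ends → R5 and R6 overlap.
R3 starts before R5 ends → R5 and R3 overlap.
R3 starts before R6 ends → R6 and R3 overlap.
Overlapping pairs: R1 & R2, R1 & R4, R1 & R5, R2 & R4, R3 & R5, R3 & R6, R5 & R6 — 7 in total.

7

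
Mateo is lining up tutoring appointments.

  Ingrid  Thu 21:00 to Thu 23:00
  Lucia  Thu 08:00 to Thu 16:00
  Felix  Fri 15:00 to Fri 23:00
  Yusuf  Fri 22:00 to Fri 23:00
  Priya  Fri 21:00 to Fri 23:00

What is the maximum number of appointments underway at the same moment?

Sweep the timeline, counting +1 at each start and −1 at each end (ends before starts at a tie):
Thu 08:00 start Lucia → 1
Thu 16:00 end Lucia → 0
Thu 21:00 start Ingrid → 1
Thu 23:00 end Ingrid → 0
Fri 15:00 start Felix → 1
Fri 21:00 start Priya → 2
Fri 22:00 start Yusuf → 3
Fri 23:00 end Felix → 2
Fri 23:00 end Priya → 1
Fri 23:00 end Yusuf → 0
Peak is 3, at Fri 22:00 (Felix, Priya, Yusuf).

3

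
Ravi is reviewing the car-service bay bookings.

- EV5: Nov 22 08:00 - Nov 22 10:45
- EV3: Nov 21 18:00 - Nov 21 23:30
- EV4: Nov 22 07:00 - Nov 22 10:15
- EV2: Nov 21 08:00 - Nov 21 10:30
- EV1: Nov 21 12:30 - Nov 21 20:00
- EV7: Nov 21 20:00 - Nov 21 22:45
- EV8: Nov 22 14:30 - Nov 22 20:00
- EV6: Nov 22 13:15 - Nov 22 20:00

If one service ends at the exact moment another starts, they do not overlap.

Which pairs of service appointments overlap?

Sorted by start: EV2, EV1, EV3, EV7, EV4, EV5, EV6, EV8.
EV1 starts after EV2 ends — done with EV2.
EV3 starts before EV1 ends → EV1 and EV3 overlap.
EV7 starts exactly when EV1 ends (back-to-back, no overlap) — done with EV1.
EV7 starts before EV3 ends → EV3 and EV7 overlap.
EV4 starts after EV3 ends — done with EV3.
EV4 starts after EV7 ends — done with EV7.
EV5 starts before EV4 ends → EV4 and EV5 overlap.
EV6 starts after EV4 ends — done with EV4.
EV6 starts after EV5 ends — done with EV5.
EV8 starts before EV6 ends → EV6 and EV8 overlap.

EV1 & EV3, EV3 & EV7, EV4 & EV5, EV6 & EV8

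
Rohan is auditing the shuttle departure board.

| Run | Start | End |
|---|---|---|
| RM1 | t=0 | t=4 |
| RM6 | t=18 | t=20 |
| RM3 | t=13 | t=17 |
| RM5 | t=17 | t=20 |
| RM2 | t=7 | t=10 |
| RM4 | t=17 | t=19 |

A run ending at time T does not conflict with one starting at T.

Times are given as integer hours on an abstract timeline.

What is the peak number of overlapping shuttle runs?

Walk through starts and ends in time order (an end at T is processed before a start at T):
t=0 start RM1 → 1
t=4 end RM1 → 0
t=7 start RM2 → 1
t=10 end RM2 → 0
t=13 start RM3 → 1
t=17 end RM3 → 0
t=17 start RM4 → 1
t=17 start RM5 → 2
t=18 start RM6 → 3
t=19 end RM4 → 2
t=20 end RM5 → 1
t=20 end RM6 → 0
Peak is 3, at t=18 (RM4, RM5, RM6).

3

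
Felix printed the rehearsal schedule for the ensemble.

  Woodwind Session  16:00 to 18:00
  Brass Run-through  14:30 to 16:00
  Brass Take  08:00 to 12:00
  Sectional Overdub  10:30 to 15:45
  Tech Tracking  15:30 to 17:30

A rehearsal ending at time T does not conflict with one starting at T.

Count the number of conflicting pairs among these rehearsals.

5

Sorted by start: Brass Take, Sectional Overdub, Brass Run-through, Tech Tracking, Woodwind Session.
Sectional Overdub starts before Brass Take ends → Brass Take and Sectional Overdub overlap.
Brass Run-through starts after Brass Take ends, so Brass Take has no further overlaps.
Brass Run-through starts before Sectional Overdub ends → Sectional Overdub and Brass Run-through overlap.
Tech Tracking starts before Sectional Overdub ends → Sectional Overdub and Tech Tracking overlap.
Woodwind Session starts after Sectional Overdub ends.
Tech Tracking starts before Brass Run-through ends → Brass Run-through and Tech Tracking overlap.
Woodwind Session starts exactly when Brass Run-through ends (back-to-back, no overlap).
Woodwind Session starts before Tech Tracking ends → Tech Tracking and Woodwind Session overlap.
Overlapping pairs: Brass Run-through & Sectional Overdub, Brass Run-through & Tech Tracking, Brass Take & Sectional Overdub, Sectional Overdub & Tech Tracking, Tech Tracking & Woodwind Session — 5 in total.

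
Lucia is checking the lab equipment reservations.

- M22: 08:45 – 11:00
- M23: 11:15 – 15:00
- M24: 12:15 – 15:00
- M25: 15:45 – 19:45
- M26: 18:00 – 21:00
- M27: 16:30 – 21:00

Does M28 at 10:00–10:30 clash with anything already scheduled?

M22: starts 08:45 before M28 ends 10:30, and ends 11:00 after M28 starts 10:00 → overlap.
M23: starts 11:15 at or after M28 ends 10:30 → clear.
M24: starts 12:15 at or after M28 ends 10:30 → clear.
M25: starts 15:45 at or after M28 ends 10:30 → clear.
M27: starts 16:30 at or after M28 ends 10:30 → clear.
M26: starts 18:00 at or after M28 ends 10:30 → clear.
M28 overlaps M22.

Yes — it overlaps M22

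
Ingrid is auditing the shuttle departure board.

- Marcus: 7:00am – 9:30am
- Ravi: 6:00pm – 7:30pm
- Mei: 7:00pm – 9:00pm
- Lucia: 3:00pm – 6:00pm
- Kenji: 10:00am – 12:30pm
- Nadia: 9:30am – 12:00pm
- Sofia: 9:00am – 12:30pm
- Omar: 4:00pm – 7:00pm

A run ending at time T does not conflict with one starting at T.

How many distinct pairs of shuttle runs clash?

7

Two intervals overlap when each starts before the other ends.
Sorted by start: Marcus, Sofia, Nadia, Kenji, Lucia, Omar, Ravi, Mei.
Sofia starts before Marcus ends → Marcus and Sofia overlap.
Nadia starts exactly when Marcus ends (back-to-back, no overlap); Marcus is clear from here.
Nadia starts before Sofia ends → Sofia and Nadia overlap.
Kenji starts before Sofia ends → Sofia and Kenji overlap.
Lucia starts after Sofia ends; Sofia is clear from here.
Kenji starts before Nadia ends → Nadia and Kenji overlap.
Lucia starts after Nadia ends; Nadia is clear from here.
Lucia starts after Kenji ends; Kenji is clear from here.
Omar starts before Lucia ends → Lucia and Omar overlap.
Ravi starts exactly when Lucia ends (back-to-back, no overlap); Lucia is clear from here.
Ravi starts before Omar ends → Omar and Ravi overlap.
Mei starts exactly when Omar ends (back-to-back, no overlap).
Mei starts before Ravi ends → Ravi and Mei overlap.
Overlapping pairs: Kenji & Nadia, Kenji & Sofia, Lucia & Omar, Marcus & Sofia, Mei & Ravi, Nadia & Sofia, Omar & Ravi — 7 in total.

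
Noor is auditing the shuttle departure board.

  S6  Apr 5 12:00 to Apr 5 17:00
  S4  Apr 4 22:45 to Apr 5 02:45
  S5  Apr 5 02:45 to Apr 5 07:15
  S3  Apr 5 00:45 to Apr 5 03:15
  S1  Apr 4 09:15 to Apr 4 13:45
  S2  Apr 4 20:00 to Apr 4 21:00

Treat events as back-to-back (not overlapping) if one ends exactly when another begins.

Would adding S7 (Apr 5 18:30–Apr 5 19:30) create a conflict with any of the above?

No — it doesn't clash with anything

S1: ends Apr 4 13:45 at or before S7 starts Apr 5 18:30 → clear.
S2: ends Apr 4 21:00 at or before S7 starts Apr 5 18:30 → clear.
S4: ends Apr 5 02:45 at or before S7 starts Apr 5 18:30 → clear.
S3: ends Apr 5 03:15 at or before S7 starts Apr 5 18:30 → clear.
S5: ends Apr 5 07:15 at or before S7 starts Apr 5 18:30 → clear.
S6: ends Apr 5 17:00 at or before S7 starts Apr 5 18:30 → clear.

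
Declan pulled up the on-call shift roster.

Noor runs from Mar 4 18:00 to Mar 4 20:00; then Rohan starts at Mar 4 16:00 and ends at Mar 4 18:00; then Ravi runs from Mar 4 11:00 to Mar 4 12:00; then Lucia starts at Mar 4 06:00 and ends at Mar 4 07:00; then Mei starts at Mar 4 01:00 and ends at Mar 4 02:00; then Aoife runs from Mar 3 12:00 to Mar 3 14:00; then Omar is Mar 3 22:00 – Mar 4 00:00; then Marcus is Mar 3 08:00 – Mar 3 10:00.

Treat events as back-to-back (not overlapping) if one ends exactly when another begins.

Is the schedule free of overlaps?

Sorted by start: Marcus, Aoife, Omar, Mei, Lucia, Ravi, Rohan, Noor.
Aoife starts after Marcus ends — done with Marcus.
Omar starts after Aoife ends — done with Aoife.
Mei starts after Omar ends — done with Omar.
Lucia starts after Mei ends — done with Mei.
Ravi starts after Lucia ends — done with Lucia.
Rohan starts after Ravi ends — done with Ravi.
Noor starts exactly when Rohan ends (back-to-back, no overlap).
Every pair is clear; the schedule has no overlaps.

Yes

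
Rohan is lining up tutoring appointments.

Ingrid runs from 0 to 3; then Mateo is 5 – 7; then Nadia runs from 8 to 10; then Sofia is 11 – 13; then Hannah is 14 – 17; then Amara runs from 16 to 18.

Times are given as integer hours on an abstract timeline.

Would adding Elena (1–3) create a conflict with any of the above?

Ingrid: starts 0 before Elena ends 3, and ends 3 after Elena starts 1 → overlap.
Mateo: starts 5 at or after Elena ends 3 → clear.
Nadia: starts 8 at or after Elena ends 3 → clear.
Sofia: starts 11 at or after Elena ends 3 → clear.
Hannah: starts 14 at or after Elena ends 3 → clear.
Amara: starts 16 at or after Elena ends 3 → clear.
Elena overlaps Ingrid.

Yes — it overlaps Ingrid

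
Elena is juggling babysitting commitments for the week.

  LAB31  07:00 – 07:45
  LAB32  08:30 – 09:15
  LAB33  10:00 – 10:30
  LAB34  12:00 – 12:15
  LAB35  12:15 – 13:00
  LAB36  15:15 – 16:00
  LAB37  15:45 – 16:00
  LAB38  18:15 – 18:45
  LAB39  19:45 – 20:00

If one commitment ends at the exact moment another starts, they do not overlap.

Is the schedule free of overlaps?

Check each pair: they overlap iff neither finishes before the other starts.
Sorted by start: LAB31, LAB32, LAB33, LAB34, LAB35, LAB36, LAB37, LAB38, LAB39.
LAB32 starts after LAB31 ends, so LAB31 has no further overlaps.
LAB33 starts after LAB32 ends, so LAB32 has no further overlaps.
LAB34 starts after LAB33 ends, so LAB33 has no further overlaps.
LAB35 starts exactly when LAB34 ends (back-to-back, no overlap), so LAB34 has no further overlaps.
LAB36 starts after LAB35 ends, so LAB35 has no further overlaps.
LAB37 starts before LAB36 ends → LAB36 and LAB37 overlap.
That's a conflict, so the schedule is not conflict-free.

No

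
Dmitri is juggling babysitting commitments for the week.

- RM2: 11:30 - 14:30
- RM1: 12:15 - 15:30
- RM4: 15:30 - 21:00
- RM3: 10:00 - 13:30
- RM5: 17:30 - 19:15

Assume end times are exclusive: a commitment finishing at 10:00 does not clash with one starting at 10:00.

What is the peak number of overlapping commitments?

Sort all start/end points and keep a running count:
10:00 start RM3 → 1
11:30 start RM2 → 2
12:15 start RM1 → 3
13:30 end RM3 → 2
14:30 end RM2 → 1
15:30 end RM1 → 0
15:30 start RM4 → 1
17:30 start RM5 → 2
19:15 end RM5 → 1
21:00 end RM4 → 0
Peak is 3, at 12:15 (RM1, RM2, RM3).

3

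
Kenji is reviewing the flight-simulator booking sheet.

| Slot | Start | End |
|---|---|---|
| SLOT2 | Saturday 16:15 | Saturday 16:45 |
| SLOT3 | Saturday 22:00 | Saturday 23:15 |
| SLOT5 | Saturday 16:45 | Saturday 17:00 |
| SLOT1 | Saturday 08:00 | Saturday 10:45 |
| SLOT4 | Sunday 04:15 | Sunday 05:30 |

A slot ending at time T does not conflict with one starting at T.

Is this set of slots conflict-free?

Yes

Sorted by start: SLOT1, SLOT2, SLOT5, SLOT3, SLOT4.
SLOT2 starts after SLOT1 ends; SLOT1 is clear from here.
SLOT5 starts exactly when SLOT2 ends (back-to-back, no overlap); SLOT2 is clear from here.
SLOT3 starts after SLOT5 ends; SLOT5 is clear from here.
SLOT4 starts after SLOT3 ends.
Every pair is clear; the schedule has no overlaps.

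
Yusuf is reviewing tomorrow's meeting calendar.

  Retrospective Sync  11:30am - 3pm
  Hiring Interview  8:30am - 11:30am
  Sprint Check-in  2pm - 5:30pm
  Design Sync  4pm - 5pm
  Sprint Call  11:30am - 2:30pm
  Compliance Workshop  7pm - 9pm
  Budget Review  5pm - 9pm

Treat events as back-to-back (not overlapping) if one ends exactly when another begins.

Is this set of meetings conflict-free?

No

Check each pair: they overlap iff neither finishes before the other starts.
Sorted by start: Hiring Interview, Retrospective Sync, Sprint Call, Sprint Check-in, Design Sync, Budget Review, Compliance Workshop.
Retrospective Sync starts exactly when Hiring Interview ends (back-to-back, no overlap); Hiring Interview is clear from here.
Sprint Call starts before Retrospective Sync ends → Retrospective Sync and Sprint Call overlap.
That's a conflict, so the schedule is not conflict-free.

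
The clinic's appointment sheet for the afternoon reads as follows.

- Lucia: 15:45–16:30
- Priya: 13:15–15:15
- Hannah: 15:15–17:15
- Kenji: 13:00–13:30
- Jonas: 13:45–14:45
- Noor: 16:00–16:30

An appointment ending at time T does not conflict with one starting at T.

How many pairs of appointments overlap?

5

Sorted by start: Kenji, Priya, Jonas, Hannah, Lucia, Noor.
Priya starts before Kenji ends → Kenji and Priya overlap.
Jonas starts after Kenji ends — done with Kenji.
Jonas starts before Priya ends → Priya and Jonas overlap.
Hannah starts exactly when Priya ends (back-to-back, no overlap) — done with Priya.
Hannah starts after Jonas ends — done with Jonas.
Lucia starts before Hannah ends → Hannah and Lucia overlap.
Noor starts before Hannah ends → Hannah and Noor overlap.
Noor starts before Lucia ends → Lucia and Noor overlap.
Overlapping pairs: Hannah & Lucia, Hannah & Noor, Jonas & Priya, Kenji & Priya, Lucia & Noor — 5 in total.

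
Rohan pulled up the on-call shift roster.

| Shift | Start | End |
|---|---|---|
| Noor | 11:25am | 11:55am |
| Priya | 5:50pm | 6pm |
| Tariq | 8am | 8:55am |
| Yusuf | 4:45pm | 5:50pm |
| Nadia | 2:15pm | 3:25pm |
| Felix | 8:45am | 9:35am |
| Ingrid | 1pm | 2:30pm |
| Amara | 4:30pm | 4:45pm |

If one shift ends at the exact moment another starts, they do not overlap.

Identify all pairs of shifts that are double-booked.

Check each pair: they overlap iff neither finishes before the other starts.
Sorted by start: Tariq, Felix, Noor, Ingrid, Nadia, Amara, Yusuf, Priya.
Felix starts before Tariq ends → Tariq and Felix overlap.
Noor starts after Tariq ends — done with Tariq.
Noor starts after Felix ends — done with Felix.
Ingrid starts after Noor ends — done with Noor.
Nadia starts before Ingrid ends → Ingrid and Nadia overlap.
Amara starts after Ingrid ends — done with Ingrid.
Amara starts after Nadia ends — done with Nadia.
Yusuf starts exactly when Amara ends (back-to-back, no overlap) — done with Amara.
Priya starts exactly when Yusuf ends (back-to-back, no overlap).

Felix & Tariq, Ingrid & Nadia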